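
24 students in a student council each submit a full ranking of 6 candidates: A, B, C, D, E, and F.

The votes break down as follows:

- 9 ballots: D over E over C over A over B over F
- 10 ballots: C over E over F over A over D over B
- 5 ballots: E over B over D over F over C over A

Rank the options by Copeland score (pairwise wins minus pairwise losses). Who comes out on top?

Pairwise results:
  A vs B: A wins 19–5.
  A vs C: C wins 24–0.
  A vs D: D wins 14–10.
  A vs E: E wins 24–0.
  A vs F: F wins 15–9.
  B vs C: C wins 19–5.
  B vs D: D wins 19–5.
  B vs E: E wins 24–0.
  B vs F: B wins 14–10.
  C vs D: D wins 14–10.
  C vs E: E wins 14–10.
  C vs F: C wins 19–5.
  D vs E: E wins 15–9.
  D vs F: D wins 14–10.
  E vs F: E wins 24–0.
Copeland scores (wins − losses):
  A: 1 − 4 = -3
  B: 1 − 4 = -3
  C: 3 − 2 = 1
  D: 4 − 1 = 3
  E: 5 − 0 = 5
  F: 1 − 4 = -3
E has the best Copeland score.

E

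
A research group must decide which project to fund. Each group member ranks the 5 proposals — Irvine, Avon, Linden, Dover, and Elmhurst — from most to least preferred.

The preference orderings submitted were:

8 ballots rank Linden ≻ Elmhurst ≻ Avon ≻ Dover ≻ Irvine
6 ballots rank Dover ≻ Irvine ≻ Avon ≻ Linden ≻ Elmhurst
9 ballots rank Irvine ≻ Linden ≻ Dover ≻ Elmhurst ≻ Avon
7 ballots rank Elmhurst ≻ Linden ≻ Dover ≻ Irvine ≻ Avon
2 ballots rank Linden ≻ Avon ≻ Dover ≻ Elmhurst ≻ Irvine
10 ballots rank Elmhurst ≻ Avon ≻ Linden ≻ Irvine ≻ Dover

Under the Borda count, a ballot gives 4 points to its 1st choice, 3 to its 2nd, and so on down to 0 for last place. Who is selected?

Borda scores:
  Irvine: 8·0 + 6·3 + 9·4 + 7·1 + 2·0 + 10·1 = 71
  Avon: 8·2 + 6·2 + 9·0 + 7·0 + 2·3 + 10·3 = 64
  Linden: 8·4 + 6·1 + 9·3 + 7·3 + 2·4 + 10·2 = 114
  Dover: 8·1 + 6·4 + 9·2 + 7·2 + 2·2 + 10·0 = 68
  Elmhurst: 8·3 + 6·0 + 9·1 + 7·4 + 2·1 + 10·4 = 103
Linden has the highest total.

Linden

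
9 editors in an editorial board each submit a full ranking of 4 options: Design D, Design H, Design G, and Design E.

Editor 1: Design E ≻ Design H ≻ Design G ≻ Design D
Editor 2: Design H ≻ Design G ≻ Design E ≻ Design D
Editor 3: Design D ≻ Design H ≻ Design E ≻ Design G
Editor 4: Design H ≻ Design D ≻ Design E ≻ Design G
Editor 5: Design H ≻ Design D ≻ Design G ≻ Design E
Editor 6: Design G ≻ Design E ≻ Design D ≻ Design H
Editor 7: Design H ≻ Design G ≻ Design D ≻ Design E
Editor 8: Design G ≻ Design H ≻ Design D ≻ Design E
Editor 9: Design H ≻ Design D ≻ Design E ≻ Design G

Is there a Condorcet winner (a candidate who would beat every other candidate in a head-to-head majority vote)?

Yes

Head-to-head results (9 voters total):
Design D vs Design H: Design H wins 7–2.
Design D vs Design G: Design G wins 5–4.
Design D vs Design E: Design D wins 6–3.
Design H vs Design G: Design H wins 7–2.
Design H vs Design E: Design H wins 7–2.
Design G vs Design E: Design G wins 5–4.
Design H beats each rival — Design D (7–2), Design G (7–2), Design E (7–2) — so Design H is the Condorcet winner.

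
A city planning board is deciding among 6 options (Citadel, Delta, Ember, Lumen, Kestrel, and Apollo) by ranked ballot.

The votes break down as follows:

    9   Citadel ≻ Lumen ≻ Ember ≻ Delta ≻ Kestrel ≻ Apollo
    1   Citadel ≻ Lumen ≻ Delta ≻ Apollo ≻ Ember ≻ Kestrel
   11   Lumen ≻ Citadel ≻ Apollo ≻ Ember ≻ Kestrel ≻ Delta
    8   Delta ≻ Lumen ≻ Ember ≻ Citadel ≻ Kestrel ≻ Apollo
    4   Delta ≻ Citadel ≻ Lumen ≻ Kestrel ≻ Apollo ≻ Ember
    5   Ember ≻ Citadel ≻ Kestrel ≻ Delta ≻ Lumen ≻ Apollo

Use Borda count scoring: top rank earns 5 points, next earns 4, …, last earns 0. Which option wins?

Citadel

Borda scores:
  Citadel: 9·5 + 5 + 11·4 + 8·2 + 4·4 + 5·4 = 146
  Delta: 9·2 + 3 + 11·0 + 8·5 + 4·5 + 5·2 = 91
  Ember: 9·3 + 1 + 11·2 + 8·3 + 4·0 + 5·5 = 99
  Lumen: 9·4 + 4 + 11·5 + 8·4 + 4·3 + 5·1 = 144
  Kestrel: 9·1 + 0 + 11·1 + 8·1 + 4·2 + 5·3 = 51
  Apollo: 9·0 + 2 + 11·3 + 8·0 + 4·1 + 5·0 = 39
Citadel has the highest total.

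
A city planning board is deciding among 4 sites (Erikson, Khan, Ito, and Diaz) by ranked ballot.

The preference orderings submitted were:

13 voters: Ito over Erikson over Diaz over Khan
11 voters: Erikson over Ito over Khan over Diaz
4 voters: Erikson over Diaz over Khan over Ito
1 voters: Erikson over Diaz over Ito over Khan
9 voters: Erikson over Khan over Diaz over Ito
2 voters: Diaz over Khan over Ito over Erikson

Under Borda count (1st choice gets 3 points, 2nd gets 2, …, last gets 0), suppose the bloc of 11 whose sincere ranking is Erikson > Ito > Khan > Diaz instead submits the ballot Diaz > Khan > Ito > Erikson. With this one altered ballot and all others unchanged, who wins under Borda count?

Borda totals with the altered ballot: Erikson 68, Khan 48, Ito 53, Diaz 71.
The switch changes the winner from Erikson to Diaz.

Diaz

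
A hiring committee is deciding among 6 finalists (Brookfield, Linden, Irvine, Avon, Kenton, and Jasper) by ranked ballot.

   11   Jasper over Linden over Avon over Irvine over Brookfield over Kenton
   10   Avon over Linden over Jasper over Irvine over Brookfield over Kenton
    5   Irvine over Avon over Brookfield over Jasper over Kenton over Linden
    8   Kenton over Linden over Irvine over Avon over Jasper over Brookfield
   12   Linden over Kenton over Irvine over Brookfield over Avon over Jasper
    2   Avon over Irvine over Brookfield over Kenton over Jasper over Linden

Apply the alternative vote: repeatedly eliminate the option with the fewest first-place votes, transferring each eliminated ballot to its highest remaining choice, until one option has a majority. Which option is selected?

Round 1: Linden 12, Avon 12, Jasper 11, Kenton 8, Irvine 5, Brookfield 0. Brookfield has the fewest and is eliminated.
Round 2: Linden 12, Avon 12, Jasper 11, Kenton 8, Irvine 5. Irvine has the fewest and is eliminated.
Round 3: Avon 17, Linden 12, Jasper 11, Kenton 8. Kenton has the fewest and is eliminated.
Round 4: Linden 20, Avon 17, Jasper 11. Jasper has the fewest and is eliminated.
Round 5: Linden 31, Avon 17. Linden has a majority.

Linden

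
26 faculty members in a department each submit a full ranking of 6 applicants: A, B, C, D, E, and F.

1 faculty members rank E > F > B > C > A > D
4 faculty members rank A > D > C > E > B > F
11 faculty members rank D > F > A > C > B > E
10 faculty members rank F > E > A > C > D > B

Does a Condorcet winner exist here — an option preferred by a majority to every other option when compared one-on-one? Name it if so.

Head-to-head results (26 voters total):
A vs B: A wins 25–1.
A vs C: A wins 25–1.
A vs D: A wins 15–11.
A vs E: A wins 15–11.
A vs F: F wins 22–4.
B vs C: C wins 25–1.
B vs D: D wins 25–1.
B vs E: E wins 15–11.
B vs F: F wins 22–4.
C vs D: D wins 15–11.
C vs E: C wins 15–11.
C vs F: F wins 22–4.
D vs E: D wins 15–11.
D vs F: D wins 15–11.
E vs F: F wins 21–5.
No candidate beats all others: A beats D beats F beats A, a majority cycle.

There is no Condorcet winner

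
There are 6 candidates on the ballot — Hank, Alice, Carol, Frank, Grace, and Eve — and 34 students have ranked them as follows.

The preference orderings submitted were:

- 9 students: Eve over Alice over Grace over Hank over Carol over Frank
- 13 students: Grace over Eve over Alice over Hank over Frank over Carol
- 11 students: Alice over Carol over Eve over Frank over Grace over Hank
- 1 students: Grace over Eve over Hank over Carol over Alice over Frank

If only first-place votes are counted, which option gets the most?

First-place vote totals:
  Hank: 0
  Alice: 11
  Carol: 0
  Frank: 0
  Grace: 14
  Eve: 9
Grace has the most first-place votes.

Grace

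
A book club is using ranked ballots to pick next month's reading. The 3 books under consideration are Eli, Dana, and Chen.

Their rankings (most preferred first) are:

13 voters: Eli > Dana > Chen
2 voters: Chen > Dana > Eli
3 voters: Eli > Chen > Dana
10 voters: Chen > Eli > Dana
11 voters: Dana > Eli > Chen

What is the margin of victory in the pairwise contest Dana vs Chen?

Ballots ranking Dana above Chen: 13+11 = 24.
Ballots ranking Chen above Dana: 2+3+10 = 15.
Dana wins 24–15, a margin of 9.

9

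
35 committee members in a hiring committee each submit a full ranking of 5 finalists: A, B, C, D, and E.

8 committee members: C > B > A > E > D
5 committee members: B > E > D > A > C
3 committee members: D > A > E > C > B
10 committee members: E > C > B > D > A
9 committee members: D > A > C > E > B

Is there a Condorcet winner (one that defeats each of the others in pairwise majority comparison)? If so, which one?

There is no Condorcet winner

Head-to-head results (35 voters total):
A vs B: B wins 23–12.
A vs C: C wins 18–17.
A vs D: D wins 27–8.
A vs E: A wins 20–15.
B vs C: C wins 30–5.
B vs D: B wins 23–12.
B vs E: E wins 22–13.
C vs D: C wins 18–17.
C vs E: E wins 18–17.
D vs E: E wins 23–12.
No candidate beats all others: A beats E beats B beats A, a majority cycle.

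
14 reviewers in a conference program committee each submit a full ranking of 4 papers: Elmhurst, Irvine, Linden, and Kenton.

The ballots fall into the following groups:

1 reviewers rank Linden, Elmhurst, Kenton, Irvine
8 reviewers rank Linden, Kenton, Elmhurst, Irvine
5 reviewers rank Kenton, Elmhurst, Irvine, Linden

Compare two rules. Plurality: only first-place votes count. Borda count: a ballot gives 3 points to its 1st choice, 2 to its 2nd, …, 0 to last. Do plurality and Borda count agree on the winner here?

No

Plurality first-place counts: Elmhurst 0, Irvine 0, Linden 9, Kenton 5 → Linden.
Borda totals: Elmhurst 20, Irvine 5, Linden 27, Kenton 32 → Kenton.
The two rules disagree: plurality picks Linden, Borda picks Kenton.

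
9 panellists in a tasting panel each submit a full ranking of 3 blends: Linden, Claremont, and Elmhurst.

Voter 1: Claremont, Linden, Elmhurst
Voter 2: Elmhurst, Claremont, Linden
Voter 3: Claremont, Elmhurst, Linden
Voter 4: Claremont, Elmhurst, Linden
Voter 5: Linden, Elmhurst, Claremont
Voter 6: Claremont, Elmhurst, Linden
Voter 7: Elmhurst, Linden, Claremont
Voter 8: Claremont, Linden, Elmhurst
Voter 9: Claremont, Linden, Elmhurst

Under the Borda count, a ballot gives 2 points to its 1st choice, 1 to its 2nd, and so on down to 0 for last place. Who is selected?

Borda scores:
  Linden: 1 + 0 + 0 + 0 + 2 + 0 + 1 + 1 + 1 = 6
  Claremont: 2 + 1 + 2 + 2 + 0 + 2 + 0 + 2 + 2 = 13
  Elmhurst: 0 + 2 + 1 + 1 + 1 + 1 + 2 + 0 + 0 = 8
Claremont has the highest total.

Claremont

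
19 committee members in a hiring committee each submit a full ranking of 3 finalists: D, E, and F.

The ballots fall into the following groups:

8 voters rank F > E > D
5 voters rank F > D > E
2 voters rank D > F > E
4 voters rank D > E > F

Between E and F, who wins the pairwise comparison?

F

Ballots ranking E above F: 4.
Ballots ranking F above E: 8+5+2 = 15.
F wins the head-to-head, 15–4.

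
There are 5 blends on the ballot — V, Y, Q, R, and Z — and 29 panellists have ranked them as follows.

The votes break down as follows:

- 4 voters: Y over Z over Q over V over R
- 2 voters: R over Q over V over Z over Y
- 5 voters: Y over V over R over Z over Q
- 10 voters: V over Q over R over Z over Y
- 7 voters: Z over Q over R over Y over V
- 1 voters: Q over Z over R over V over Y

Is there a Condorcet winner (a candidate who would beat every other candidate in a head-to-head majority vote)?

Head-to-head results (29 voters total):
V vs Y: Y wins 16–13.
V vs Q: V wins 15–14.
V vs R: V wins 19–10.
V vs Z: V wins 17–12.
Y vs Q: Q wins 20–9.
Y vs R: R wins 20–9.
Y vs Z: Z wins 20–9.
Q vs R: Q wins 22–7.
Q vs Z: Z wins 16–13.
R vs Z: R wins 17–12.
No candidate beats all others: V beats Q beats Y beats V, a majority cycle.

No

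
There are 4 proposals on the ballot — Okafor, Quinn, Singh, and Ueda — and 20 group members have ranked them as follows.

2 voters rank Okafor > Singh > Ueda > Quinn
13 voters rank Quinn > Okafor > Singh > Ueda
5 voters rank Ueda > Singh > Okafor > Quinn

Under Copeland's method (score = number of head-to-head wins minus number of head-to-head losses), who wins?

Pairwise results:
  Okafor vs Quinn: Quinn wins 13–7.
  Okafor vs Singh: Okafor wins 15–5.
  Okafor vs Ueda: Okafor wins 15–5.
  Quinn vs Singh: Quinn wins 13–7.
  Quinn vs Ueda: Quinn wins 13–7.
  Singh vs Ueda: Singh wins 15–5.
Copeland scores (wins − losses):
  Okafor: 2 − 1 = 1
  Quinn: 3 − 0 = 3
  Singh: 1 − 2 = -1
  Ueda: 0 − 3 = -3
Quinn has the best Copeland score.

Quinn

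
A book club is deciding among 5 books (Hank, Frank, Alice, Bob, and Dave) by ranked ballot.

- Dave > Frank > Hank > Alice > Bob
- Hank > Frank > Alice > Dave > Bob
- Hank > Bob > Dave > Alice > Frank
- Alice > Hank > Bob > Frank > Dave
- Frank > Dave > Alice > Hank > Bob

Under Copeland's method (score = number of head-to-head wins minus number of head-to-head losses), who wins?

Hank

Pairwise results:
  Hank vs Frank: Hank wins 3–2.
  Hank vs Alice: Hank wins 3–2.
  Hank vs Bob: Hank wins 5–0.
  Hank vs Dave: Hank wins 3–2.
  Frank vs Alice: Frank wins 3–2.
  Frank vs Bob: Frank wins 3–2.
  Frank vs Dave: Frank wins 3–2.
  Alice vs Bob: Alice wins 4–1.
  Alice vs Dave: Dave wins 3–2.
  Bob vs Dave: Dave wins 3–2.
Copeland scores (wins − losses):
  Hank: 4 − 0 = 4
  Frank: 3 − 1 = 2
  Alice: 1 − 3 = -2
  Bob: 0 − 4 = -4
  Dave: 2 − 2 = 0
Hank has the best Copeland score.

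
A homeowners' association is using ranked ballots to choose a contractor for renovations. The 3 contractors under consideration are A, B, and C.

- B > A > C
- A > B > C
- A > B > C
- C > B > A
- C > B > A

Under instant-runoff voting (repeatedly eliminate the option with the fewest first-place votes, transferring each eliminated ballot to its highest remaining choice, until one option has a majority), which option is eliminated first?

B

Round 1: A 2, C 2, B 1. B has the fewest and is eliminated.
Round 2: A 3, C 2. A has a majority.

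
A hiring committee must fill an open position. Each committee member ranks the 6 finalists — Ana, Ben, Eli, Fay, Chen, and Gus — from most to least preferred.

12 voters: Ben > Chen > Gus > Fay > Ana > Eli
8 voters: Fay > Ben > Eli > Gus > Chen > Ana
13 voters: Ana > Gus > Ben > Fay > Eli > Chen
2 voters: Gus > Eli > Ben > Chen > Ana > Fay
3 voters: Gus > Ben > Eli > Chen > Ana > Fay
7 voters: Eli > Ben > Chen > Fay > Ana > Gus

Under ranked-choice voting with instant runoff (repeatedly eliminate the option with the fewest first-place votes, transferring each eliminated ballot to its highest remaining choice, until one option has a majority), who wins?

Ben

Round 1: Ana 13, Ben 12, Fay 8, Eli 7, Gus 5, Chen 0. Chen has the fewest and is eliminated.
Round 2: Ana 13, Ben 12, Fay 8, Eli 7, Gus 5. Gus has the fewest and is eliminated.
Round 3: Ben 15, Ana 13, Eli 9, Fay 8. Fay has the fewest and is eliminated.
Round 4: Ben 23, Ana 13, Eli 9. Ben has a majority.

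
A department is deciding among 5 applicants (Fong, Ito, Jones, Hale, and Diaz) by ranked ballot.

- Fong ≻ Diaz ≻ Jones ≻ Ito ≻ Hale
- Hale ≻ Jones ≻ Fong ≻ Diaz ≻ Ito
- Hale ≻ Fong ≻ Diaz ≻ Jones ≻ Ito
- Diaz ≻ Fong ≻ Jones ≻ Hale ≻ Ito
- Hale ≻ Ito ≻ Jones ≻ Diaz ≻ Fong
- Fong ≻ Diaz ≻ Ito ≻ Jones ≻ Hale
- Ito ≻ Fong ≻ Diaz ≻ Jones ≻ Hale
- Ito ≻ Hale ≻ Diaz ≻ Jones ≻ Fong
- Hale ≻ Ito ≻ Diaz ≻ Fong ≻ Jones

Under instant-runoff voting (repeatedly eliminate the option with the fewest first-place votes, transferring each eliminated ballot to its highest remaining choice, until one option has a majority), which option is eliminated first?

Round 1: Hale 4, Fong 2, Ito 2, Diaz 1, Jones 0. Jones has the fewest and is eliminated.
Round 2: Hale 4, Fong 2, Ito 2, Diaz 1. Diaz has the fewest and is eliminated.
Round 3: Hale 4, Fong 3, Ito 2. Ito has the fewest and is eliminated.
Round 4: Hale 5, Fong 4. Hale has a majority.

Jones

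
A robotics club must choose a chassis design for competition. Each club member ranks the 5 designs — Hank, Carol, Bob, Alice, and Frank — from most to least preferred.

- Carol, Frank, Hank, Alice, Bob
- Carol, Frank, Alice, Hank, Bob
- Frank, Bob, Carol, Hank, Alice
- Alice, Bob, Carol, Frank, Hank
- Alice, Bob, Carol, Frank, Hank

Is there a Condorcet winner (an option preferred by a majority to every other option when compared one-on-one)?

Head-to-head results (5 voters total):
Hank vs Carol: Carol wins 5–0.
Hank vs Bob: Bob wins 3–2.
Hank vs Alice: Alice wins 3–2.
Hank vs Frank: Frank wins 5–0.
Carol vs Bob: Bob wins 3–2.
Carol vs Alice: Carol wins 3–2.
Carol vs Frank: Carol wins 4–1.
Bob vs Alice: Alice wins 4–1.
Bob vs Frank: Frank wins 3–2.
Alice vs Frank: Frank wins 3–2.
No candidate beats all others: Carol beats Alice beats Bob beats Carol, a majority cycle.

No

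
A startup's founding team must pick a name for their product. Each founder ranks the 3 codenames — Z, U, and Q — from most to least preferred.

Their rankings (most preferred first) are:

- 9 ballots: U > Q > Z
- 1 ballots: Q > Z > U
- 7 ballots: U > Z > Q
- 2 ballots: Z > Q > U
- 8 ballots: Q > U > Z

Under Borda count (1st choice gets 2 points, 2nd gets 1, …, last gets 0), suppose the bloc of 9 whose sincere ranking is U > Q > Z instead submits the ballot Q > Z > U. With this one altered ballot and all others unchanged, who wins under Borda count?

Borda totals with the altered ballot: Z 21, U 22, Q 38.
The switch changes the winner from U to Q.

Q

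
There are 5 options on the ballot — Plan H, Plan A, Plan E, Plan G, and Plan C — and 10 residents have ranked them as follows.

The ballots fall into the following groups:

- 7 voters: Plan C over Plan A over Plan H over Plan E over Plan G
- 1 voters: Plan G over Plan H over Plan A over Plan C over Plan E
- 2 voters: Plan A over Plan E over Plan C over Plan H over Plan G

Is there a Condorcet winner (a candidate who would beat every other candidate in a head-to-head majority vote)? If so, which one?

Head-to-head results (10 voters total):
Plan H vs Plan A: Plan A wins 9–1.
Plan H vs Plan E: Plan H wins 8–2.
Plan H vs Plan G: Plan H wins 9–1.
Plan H vs Plan C: Plan C wins 9–1.
Plan A vs Plan E: Plan A wins 10–0.
Plan A vs Plan G: Plan A wins 9–1.
Plan A vs Plan C: Plan C wins 7–3.
Plan E vs Plan G: Plan E wins 9–1.
Plan E vs Plan C: Plan C wins 8–2.
Plan G vs Plan C: Plan C wins 9–1.
Plan C beats each rival — Plan H (9–1), Plan A (7–3), Plan E (8–2), Plan G (9–1) — so Plan C is the Condorcet winner.

Plan C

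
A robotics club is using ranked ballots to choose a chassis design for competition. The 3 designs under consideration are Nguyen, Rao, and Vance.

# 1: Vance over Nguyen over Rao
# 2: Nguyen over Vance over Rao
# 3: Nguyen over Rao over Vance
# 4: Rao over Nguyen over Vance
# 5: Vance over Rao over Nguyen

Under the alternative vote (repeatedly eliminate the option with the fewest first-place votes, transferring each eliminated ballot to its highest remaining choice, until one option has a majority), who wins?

Round 1: Nguyen 2, Vance 2, Rao 1. Rao has the fewest and is eliminated.
Round 2: Nguyen 3, Vance 2. Nguyen has a majority.

Nguyen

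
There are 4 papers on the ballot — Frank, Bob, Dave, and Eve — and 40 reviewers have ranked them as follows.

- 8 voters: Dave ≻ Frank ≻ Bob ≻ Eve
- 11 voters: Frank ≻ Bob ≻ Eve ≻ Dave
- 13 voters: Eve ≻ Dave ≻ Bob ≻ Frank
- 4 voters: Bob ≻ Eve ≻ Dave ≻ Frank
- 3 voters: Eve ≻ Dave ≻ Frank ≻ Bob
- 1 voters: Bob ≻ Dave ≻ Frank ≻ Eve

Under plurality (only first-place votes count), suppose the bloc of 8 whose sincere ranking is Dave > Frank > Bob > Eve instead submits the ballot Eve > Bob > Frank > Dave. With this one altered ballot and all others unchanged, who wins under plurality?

First-place totals with the altered ballot: Frank 11, Bob 5, Dave 0, Eve 24.
The winner is unchanged: still Eve.

Eve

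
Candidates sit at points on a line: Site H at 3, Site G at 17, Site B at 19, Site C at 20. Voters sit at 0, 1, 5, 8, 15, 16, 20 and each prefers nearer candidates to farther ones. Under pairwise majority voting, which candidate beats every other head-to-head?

With single-peaked preferences on a line, the Condorcet winner is the candidate closest to the median voter.
The median voter (position 8) is closest to Site H at 3.
Check: Site H vs Site B — voters closer to Site H: 4 of 7.

Site H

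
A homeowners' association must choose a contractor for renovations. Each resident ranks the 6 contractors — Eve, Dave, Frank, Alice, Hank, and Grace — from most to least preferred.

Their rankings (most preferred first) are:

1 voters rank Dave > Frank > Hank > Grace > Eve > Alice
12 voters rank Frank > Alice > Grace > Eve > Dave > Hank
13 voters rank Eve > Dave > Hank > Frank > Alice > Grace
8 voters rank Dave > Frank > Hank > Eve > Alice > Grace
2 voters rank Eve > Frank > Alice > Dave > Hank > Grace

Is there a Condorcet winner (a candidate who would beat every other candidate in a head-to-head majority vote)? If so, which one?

Head-to-head results (36 voters total):
Eve vs Dave: Eve wins 27–9.
Eve vs Frank: Frank wins 21–15.
Eve vs Alice: Eve wins 24–12.
Eve vs Hank: Eve wins 27–9.
Eve vs Grace: Eve wins 23–13.
Dave vs Frank: Dave wins 22–14.
Dave vs Alice: Dave wins 22–14.
Dave vs Hank: Dave wins 36–0.
Dave vs Grace: Dave wins 24–12.
Frank vs Alice: Frank wins 36–0.
Frank vs Hank: Frank wins 23–13.
Frank vs Grace: Frank wins 36–0.
Alice vs Hank: Hank wins 22–14.
Alice vs Grace: Alice wins 35–1.
Hank vs Grace: Hank wins 24–12.
No candidate beats all others: Eve beats Dave beats Frank beats Eve, a majority cycle.

No Condorcet winner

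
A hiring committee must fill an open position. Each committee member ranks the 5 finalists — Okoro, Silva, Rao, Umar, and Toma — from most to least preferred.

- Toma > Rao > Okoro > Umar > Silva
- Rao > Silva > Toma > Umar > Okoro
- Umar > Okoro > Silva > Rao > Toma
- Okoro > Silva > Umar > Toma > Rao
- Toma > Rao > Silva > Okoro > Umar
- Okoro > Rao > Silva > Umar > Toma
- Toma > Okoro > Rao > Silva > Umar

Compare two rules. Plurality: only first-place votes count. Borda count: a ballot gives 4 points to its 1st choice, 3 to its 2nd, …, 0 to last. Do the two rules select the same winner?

Plurality first-place counts: Okoro 2, Silva 0, Rao 1, Umar 1, Toma 3 → Toma.
Borda totals: Okoro 17, Silva 13, Rao 16, Umar 9, Toma 15 → Okoro.
The two rules disagree: plurality picks Toma, Borda picks Okoro.

No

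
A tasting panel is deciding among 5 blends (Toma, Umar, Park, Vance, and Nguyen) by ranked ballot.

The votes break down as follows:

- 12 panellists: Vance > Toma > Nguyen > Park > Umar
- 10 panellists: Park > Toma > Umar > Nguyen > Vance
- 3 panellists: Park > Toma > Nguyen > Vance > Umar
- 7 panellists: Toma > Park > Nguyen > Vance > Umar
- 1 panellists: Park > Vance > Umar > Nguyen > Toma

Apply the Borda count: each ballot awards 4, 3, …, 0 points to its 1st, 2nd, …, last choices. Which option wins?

Toma

Borda scores:
  Toma: 12·3 + 10·3 + 3·3 + 7·4 + 0 = 103
  Umar: 12·0 + 10·2 + 3·0 + 7·0 + 2 = 22
  Park: 12·1 + 10·4 + 3·4 + 7·3 + 4 = 89
  Vance: 12·4 + 10·0 + 3·1 + 7·1 + 3 = 61
  Nguyen: 12·2 + 10·1 + 3·2 + 7·2 + 1 = 55
Toma has the highest total.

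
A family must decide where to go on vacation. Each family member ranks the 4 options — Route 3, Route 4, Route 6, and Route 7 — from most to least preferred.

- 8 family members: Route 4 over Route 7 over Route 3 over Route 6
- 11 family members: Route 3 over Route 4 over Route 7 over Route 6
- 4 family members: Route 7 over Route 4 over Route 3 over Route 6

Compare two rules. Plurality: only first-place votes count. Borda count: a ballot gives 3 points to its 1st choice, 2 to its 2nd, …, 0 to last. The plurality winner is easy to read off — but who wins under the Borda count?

Route 4

Plurality first-place counts: Route 3 11, Route 4 8, Route 6 0, Route 7 4 → Route 3.
Borda totals: Route 3 45, Route 4 54, Route 6 0, Route 7 39 → Route 4.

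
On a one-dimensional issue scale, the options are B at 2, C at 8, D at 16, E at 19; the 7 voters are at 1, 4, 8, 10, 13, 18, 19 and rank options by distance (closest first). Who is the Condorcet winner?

With single-peaked preferences on a line, the Condorcet winner is the candidate closest to the median voter.
The median voter (position 10) is closest to C at 8.
Check: C vs B — voters closer to C: 5 of 7.

C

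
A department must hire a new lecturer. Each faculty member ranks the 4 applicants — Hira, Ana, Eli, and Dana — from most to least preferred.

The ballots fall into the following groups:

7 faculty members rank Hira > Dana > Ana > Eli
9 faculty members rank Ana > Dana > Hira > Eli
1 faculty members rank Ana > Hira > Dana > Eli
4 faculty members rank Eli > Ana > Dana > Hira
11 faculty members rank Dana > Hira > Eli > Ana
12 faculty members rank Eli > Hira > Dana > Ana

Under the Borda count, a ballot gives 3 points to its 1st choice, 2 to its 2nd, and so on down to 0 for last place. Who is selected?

Borda scores:
  Hira: 7·3 + 9·1 + 2 + 4·0 + 11·2 + 12·2 = 78
  Ana: 7·1 + 9·3 + 3 + 4·2 + 11·0 + 12·0 = 45
  Eli: 7·0 + 9·0 + 0 + 4·3 + 11·1 + 12·3 = 59
  Dana: 7·2 + 9·2 + 1 + 4·1 + 11·3 + 12·1 = 82
Dana has the highest total.

Dana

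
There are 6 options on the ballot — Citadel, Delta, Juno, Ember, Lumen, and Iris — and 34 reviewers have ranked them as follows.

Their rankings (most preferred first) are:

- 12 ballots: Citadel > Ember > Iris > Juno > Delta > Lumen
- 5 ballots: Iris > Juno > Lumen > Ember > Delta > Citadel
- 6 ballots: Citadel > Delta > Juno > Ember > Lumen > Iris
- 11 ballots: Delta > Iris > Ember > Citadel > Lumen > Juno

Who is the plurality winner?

Citadel

First-place vote totals:
  Citadel: 18
  Delta: 11
  Juno: 0
  Ember: 0
  Lumen: 0
  Iris: 5
Citadel has the most first-place votes.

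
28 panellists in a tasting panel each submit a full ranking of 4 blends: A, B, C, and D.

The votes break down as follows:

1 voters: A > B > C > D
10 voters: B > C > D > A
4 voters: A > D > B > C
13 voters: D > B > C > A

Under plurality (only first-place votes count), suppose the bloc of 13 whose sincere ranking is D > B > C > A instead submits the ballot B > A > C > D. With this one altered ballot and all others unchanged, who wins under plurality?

B

First-place totals with the altered ballot: A 5, B 23, C 0, D 0.
The switch changes the winner from D to B.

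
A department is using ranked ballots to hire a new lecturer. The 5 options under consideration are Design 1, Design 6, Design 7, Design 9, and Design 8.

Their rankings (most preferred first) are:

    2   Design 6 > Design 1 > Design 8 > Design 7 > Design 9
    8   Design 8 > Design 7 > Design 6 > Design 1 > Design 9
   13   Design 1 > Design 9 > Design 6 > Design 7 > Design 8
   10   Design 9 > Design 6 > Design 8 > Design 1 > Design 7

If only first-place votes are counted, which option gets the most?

First-place vote totals:
  Design 1: 13
  Design 6: 2
  Design 7: 0
  Design 9: 10
  Design 8: 8
Design 1 has the most first-place votes.

Design 1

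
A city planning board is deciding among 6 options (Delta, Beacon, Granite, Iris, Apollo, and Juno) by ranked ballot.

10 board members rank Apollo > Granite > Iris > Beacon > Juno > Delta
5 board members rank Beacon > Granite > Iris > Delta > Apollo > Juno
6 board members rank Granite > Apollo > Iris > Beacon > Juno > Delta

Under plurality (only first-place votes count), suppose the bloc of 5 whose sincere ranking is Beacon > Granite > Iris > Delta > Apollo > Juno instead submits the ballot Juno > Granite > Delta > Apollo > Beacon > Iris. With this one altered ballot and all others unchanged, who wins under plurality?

First-place totals with the altered ballot: Delta 0, Beacon 0, Granite 6, Iris 0, Apollo 10, Juno 5.
The winner is unchanged: still Apollo.

Apollo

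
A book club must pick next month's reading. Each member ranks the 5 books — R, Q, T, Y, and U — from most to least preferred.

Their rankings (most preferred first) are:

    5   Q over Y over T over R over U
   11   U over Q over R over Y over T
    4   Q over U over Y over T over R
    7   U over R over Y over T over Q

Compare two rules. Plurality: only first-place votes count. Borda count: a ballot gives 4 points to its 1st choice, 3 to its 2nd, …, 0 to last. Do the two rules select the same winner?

Plurality first-place counts: R 0, Q 9, T 0, Y 0, U 18 → U.
Borda totals: R 48, Q 69, T 21, Y 48, U 84 → U.
The two rules agree on U.

Yes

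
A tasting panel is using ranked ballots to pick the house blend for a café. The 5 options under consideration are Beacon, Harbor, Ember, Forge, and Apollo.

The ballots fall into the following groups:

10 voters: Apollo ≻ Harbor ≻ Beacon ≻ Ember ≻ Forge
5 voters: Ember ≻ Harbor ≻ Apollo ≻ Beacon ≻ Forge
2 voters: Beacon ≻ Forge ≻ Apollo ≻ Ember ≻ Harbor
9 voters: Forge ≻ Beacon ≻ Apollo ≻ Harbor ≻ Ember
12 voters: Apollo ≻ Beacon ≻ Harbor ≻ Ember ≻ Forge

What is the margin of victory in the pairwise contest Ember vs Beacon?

Ballots ranking Ember above Beacon: 5.
Ballots ranking Beacon above Ember: 10+2+9+12 = 33.
Beacon wins 33–5, a margin of 28.

28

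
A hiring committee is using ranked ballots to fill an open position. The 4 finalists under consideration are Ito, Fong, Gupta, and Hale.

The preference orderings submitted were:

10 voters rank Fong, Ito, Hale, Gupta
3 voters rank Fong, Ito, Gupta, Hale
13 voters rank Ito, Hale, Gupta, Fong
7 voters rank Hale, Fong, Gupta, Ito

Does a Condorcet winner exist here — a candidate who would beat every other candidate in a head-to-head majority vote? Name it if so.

No Condorcet winner

Head-to-head results (33 voters total):
Ito vs Fong: Fong wins 20–13.
Ito vs Gupta: Ito wins 26–7.
Ito vs Hale: Ito wins 26–7.
Fong vs Gupta: Fong wins 20–13.
Fong vs Hale: Hale wins 20–13.
Gupta vs Hale: Hale wins 30–3.
No candidate beats all others: Ito beats Hale beats Fong beats Ito, a majority cycle.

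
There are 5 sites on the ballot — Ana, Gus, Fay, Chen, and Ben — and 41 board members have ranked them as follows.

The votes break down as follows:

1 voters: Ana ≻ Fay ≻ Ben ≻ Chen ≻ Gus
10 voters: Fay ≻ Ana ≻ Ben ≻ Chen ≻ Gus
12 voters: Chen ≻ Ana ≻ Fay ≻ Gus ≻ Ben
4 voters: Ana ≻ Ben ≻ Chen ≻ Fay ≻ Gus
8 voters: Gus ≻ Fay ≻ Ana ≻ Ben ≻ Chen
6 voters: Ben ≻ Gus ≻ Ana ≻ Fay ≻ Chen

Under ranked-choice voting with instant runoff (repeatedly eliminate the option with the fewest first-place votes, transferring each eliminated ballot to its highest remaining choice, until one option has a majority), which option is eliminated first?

Round 1: Chen 12, Fay 10, Gus 8, Ben 6, Ana 5. Ana has the fewest and is eliminated.
Round 2: Chen 12, Fay 11, Ben 10, Gus 8. Gus has the fewest and is eliminated.
Round 3: Fay 19, Chen 12, Ben 10. Ben has the fewest and is eliminated.
Round 4: Fay 25, Chen 16. Fay has a majority.

Ana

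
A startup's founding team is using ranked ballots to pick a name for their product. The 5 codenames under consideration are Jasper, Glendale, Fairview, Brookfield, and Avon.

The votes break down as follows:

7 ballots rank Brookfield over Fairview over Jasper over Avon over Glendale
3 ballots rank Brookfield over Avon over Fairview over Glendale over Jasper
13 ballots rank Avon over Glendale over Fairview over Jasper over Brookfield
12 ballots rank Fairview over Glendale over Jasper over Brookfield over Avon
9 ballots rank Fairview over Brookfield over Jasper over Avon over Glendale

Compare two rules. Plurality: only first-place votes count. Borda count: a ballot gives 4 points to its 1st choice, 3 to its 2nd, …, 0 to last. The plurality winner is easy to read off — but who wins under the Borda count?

Plurality first-place counts: Jasper 0, Glendale 0, Fairview 21, Brookfield 10, Avon 13 → Fairview.
Borda totals: Jasper 69, Glendale 78, Fairview 137, Brookfield 79, Avon 77 → Fairview.

Fairview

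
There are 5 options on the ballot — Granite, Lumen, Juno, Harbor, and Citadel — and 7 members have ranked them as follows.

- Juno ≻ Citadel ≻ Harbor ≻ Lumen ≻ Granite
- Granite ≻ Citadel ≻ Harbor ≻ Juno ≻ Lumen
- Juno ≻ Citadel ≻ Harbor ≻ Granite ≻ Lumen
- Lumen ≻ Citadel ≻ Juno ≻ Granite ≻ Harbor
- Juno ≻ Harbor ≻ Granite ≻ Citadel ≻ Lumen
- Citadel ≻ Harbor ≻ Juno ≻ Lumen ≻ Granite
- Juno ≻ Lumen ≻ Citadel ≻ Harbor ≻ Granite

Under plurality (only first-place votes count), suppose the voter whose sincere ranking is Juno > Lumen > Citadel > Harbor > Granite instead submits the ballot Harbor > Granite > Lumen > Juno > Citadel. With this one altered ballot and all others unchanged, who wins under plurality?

First-place totals with the altered ballot: Granite 1, Lumen 1, Juno 3, Harbor 1, Citadel 1.
The winner is unchanged: still Juno.

Juno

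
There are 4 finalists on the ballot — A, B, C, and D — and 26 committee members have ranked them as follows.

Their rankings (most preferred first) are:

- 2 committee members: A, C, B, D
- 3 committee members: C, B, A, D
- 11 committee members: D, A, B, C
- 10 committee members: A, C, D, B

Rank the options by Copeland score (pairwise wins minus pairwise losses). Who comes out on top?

A

Pairwise results:
  A vs B: A wins 23–3.
  A vs C: A wins 23–3.
  A vs D: A wins 15–11.
  B vs C: C wins 15–11.
  B vs D: D wins 21–5.
  C vs D: C wins 15–11.
Copeland scores (wins − losses):
  A: 3 − 0 = 3
  B: 0 − 3 = -3
  C: 2 − 1 = 1
  D: 1 − 2 = -1
A has the best Copeland score.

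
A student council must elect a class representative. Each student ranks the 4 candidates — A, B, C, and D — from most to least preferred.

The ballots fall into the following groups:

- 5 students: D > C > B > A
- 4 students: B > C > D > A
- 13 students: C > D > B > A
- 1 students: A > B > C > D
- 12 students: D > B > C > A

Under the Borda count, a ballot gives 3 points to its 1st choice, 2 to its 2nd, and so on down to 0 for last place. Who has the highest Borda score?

Borda scores:
  A: 5·0 + 4·0 + 13·0 + 3 + 12·0 = 3
  B: 5·1 + 4·3 + 13·1 + 2 + 12·2 = 56
  C: 5·2 + 4·2 + 13·3 + 1 + 12·1 = 70
  D: 5·3 + 4·1 + 13·2 + 0 + 12·3 = 81
D has the highest total.

D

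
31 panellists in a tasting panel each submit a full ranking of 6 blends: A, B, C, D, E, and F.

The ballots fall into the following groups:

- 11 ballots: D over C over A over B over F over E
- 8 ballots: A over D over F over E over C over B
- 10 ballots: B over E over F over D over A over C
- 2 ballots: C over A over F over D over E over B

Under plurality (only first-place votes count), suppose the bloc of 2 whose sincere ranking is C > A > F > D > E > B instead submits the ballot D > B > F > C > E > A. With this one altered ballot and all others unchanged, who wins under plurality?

First-place totals with the altered ballot: A 8, B 10, C 0, D 13, E 0, F 0.
The winner is unchanged: still D.

D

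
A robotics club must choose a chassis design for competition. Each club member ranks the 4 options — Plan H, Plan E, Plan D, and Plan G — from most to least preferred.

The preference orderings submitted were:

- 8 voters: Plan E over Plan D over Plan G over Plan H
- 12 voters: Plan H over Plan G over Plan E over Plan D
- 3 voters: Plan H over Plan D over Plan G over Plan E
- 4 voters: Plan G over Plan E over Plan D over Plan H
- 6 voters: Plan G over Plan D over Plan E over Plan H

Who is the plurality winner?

Plan H

First-place vote totals:
  Plan H: 15
  Plan E: 8
  Plan D: 0
  Plan G: 10
Plan H has the most first-place votes.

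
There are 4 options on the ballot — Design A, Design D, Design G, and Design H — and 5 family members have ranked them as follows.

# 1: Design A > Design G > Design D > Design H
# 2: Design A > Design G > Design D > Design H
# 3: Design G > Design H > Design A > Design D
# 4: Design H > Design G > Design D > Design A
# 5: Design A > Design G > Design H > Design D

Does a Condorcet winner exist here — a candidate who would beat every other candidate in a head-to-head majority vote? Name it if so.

Head-to-head results (5 voters total):
Design A vs Design D: Design A wins 4–1.
Design A vs Design G: Design A wins 3–2.
Design A vs Design H: Design A wins 3–2.
Design D vs Design G: Design G wins 5–0.
Design D vs Design H: Design H wins 3–2.
Design G vs Design H: Design G wins 4–1.
Design A beats each rival — Design D (4–1), Design G (3–2), Design H (3–2) — so Design A is the Condorcet winner.

Design A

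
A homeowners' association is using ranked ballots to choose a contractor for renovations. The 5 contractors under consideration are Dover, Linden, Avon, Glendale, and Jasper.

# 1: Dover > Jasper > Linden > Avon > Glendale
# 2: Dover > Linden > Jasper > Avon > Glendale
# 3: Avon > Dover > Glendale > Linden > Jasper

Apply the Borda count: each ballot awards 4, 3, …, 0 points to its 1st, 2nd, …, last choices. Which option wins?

Borda scores:
  Dover: 4 + 4 + 3 = 11
  Linden: 2 + 3 + 1 = 6
  Avon: 1 + 1 + 4 = 6
  Glendale: 0 + 0 + 2 = 2
  Jasper: 3 + 2 + 0 = 5
Dover has the highest total.

Dover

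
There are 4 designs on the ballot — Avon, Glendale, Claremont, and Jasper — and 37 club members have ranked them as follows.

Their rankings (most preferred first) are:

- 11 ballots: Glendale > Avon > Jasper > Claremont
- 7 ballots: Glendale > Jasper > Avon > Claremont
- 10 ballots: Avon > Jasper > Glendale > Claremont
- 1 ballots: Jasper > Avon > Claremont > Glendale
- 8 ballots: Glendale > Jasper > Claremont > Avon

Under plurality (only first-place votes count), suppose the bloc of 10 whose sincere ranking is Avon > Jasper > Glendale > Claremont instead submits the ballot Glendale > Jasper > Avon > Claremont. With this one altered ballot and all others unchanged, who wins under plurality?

First-place totals with the altered ballot: Avon 0, Glendale 36, Claremont 0, Jasper 1.
The winner is unchanged: still Glendale.

Glendale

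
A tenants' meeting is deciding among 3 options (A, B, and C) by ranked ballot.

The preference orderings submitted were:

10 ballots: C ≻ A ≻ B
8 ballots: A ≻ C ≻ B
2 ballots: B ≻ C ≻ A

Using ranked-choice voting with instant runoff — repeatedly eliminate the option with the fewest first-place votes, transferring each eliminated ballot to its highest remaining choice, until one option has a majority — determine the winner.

C

Round 1: C 10, A 8, B 2. B has the fewest and is eliminated.
Round 2: C 12, A 8. C has a majority.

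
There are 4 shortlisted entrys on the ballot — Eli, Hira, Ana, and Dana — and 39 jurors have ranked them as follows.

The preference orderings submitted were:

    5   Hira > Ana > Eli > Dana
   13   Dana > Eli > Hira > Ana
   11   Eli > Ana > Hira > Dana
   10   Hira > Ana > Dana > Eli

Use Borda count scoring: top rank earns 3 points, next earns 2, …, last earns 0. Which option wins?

Borda scores:
  Eli: 5·1 + 13·2 + 11·3 + 10·0 = 64
  Hira: 5·3 + 13·1 + 11·1 + 10·3 = 69
  Ana: 5·2 + 13·0 + 11·2 + 10·2 = 52
  Dana: 5·0 + 13·3 + 11·0 + 10·1 = 49
Hira has the highest total.

Hira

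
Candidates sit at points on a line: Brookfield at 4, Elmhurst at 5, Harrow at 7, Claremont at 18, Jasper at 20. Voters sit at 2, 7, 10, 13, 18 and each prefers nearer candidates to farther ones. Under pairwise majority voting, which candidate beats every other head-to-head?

Harrow

With single-peaked preferences on a line, the Condorcet winner is the candidate closest to the median voter.
The median voter (position 10) is closest to Harrow at 7.
Check: Harrow vs Jasper — voters closer to Harrow: 4 of 5.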